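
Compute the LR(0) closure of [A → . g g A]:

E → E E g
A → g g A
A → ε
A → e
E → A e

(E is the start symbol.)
To compute CLOSURE, for each item [A → α.Bβ] where B is a non-terminal, add [B → .γ] for all productions B → γ; repeat for the newly added items until nothing changes.

Start with: [A → . g g A]
The dot precedes the terminal g, so nothing is added.

CLOSURE = { [A → . g g A] }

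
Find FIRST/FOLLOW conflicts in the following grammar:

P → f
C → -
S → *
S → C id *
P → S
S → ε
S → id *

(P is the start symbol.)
No FIRST/FOLLOW conflicts.

A FIRST/FOLLOW conflict occurs when a non-terminal N has a nullable alternative N → β (β ⇒* ε) and another alternative N → α with FIRST(α) ∩ FOLLOW(N) ≠ ∅: on such a lookahead the parser cannot decide between expanding α and letting N vanish via β.

Nullable non-terminals: P, S.
FIRST sets used below: FIRST(S) = { '*', '-', 'id', ε }, FIRST(C) = { '-' }

P: nullable alternative(s) P → S; FOLLOW(P) = { $ }
  P → f: FIRST \ {ε} = { 'f' } — disjoint from FOLLOW(P)
  P → S: FIRST \ {ε} = { '*', '-', 'id' } — this is the only nullable alternative, skip

S: nullable alternative(s) S → ε; FOLLOW(S) = { $ }
  S → *: FIRST \ {ε} = { '*' } — disjoint from FOLLOW(S)
  S → C id *: FIRST \ {ε} = { '-' } — disjoint from FOLLOW(S)
  S → ε: FIRST \ {ε} = { } — this is the only nullable alternative, skip
  S → id *: FIRST \ {ε} = { 'id' } — disjoint from FOLLOW(S)

C has no nullable alternative, so no FIRST/FOLLOW check is needed there.

No FIRST/FOLLOW conflicts found.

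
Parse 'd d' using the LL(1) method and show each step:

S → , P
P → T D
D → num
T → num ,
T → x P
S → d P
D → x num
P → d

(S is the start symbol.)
Stack is shown with the top on the left.

Stack  Input  Action
--------------------
S $    d d $  output S → d P
d P $  d d $  match 'd'
P $    d $    output P → d
d $    d $    match 'd'
$      $      accept

The string is accepted.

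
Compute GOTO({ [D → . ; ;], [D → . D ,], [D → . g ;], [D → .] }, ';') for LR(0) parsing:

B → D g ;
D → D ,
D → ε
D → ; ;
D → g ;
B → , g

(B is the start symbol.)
{ [D → ; . ;] }

GOTO(I, ';') = CLOSURE({ [A → αX.β] : [A → α.Xβ] ∈ I, X = ';' })

Items with dot before ';', with the dot advanced:
  [D → . ; ;] → [D → ; . ;]
Closure adds nothing (no advanced item has the dot before a non-terminal).

GOTO = { [D → ; . ;] }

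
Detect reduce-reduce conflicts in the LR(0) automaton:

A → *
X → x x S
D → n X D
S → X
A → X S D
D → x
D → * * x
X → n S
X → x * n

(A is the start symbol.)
No reduce-reduce conflicts

Augment with A' → A and build the canonical LR(0) collection (I0 = CLOSURE({[A' → . A]}), then GOTO on every symbol after a dot until no new states appear). It has 21 states:
  I0: { [A → . *], [A → . X S D], [A' → . A], [X → . n S], [X → . x * n], [X → . x x S] }  — shift
  I1: { [A → * .] }  — reduce
  I2: { [A' → A .] }  — accept
  I3: { [A → X . S D], [S → . X], [X → . n S], [X → . x * n], [X → . x x S] }  — shift
  I4: { [S → . X], [X → . n S], [X → . x * n], [X → . x x S], [X → n . S] }  — shift
  I5: { [X → x . * n], [X → x . x S] }  — shift
  I6: { [X → x * . n] }  — shift
  I7: { [S → . X], [X → . n S], [X → . x * n], [X → . x x S], [X → x x . S] }  — shift
  I8: { [X → x x S .] }  — reduce
  I9: { [S → X .] }  — reduce
  I10: { [X → x * n .] }  — reduce
  I11: { [X → n S .] }  — reduce
  I12: { [A → X S . D], [D → . * * x], [D → . n X D], [D → . x] }  — shift
  I13: { [D → * . * x] }  — shift
  I14: { [A → X S D .] }  — reduce
  I15: { [D → n . X D], [X → . n S], [X → . x * n], [X → . x x S] }  — shift
  I16: { [D → x .] }  — reduce
  I17: { [D → . * * x], [D → . n X D], [D → . x], [D → n X . D] }  — shift
  I18: { [D → n X D .] }  — reduce
  I19: { [D → * * . x] }  — shift
  I20: { [D → * * x .] }  — reduce

No state contains more than one complete item.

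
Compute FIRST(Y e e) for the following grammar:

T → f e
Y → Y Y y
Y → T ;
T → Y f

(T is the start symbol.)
FIRST sets of the non-terminals involved (from the grammar, by fixed-point iteration):
  FIRST(Y) = { 'f' }

To compute FIRST(Y e e), process the symbols left to right:
Symbol Y is a non-terminal. Add FIRST(Y) \ {ε} = { 'f' }
Y is not nullable (ε ∉ FIRST(Y)), so stop here.
FIRST(Y e e) = { 'f' }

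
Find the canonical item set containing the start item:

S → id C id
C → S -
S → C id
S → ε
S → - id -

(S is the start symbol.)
First, augment the grammar with S' → S
I₀ = CLOSURE({ [S' → . S] }):
  [S' → . S] has the dot before S: add [S → . id C id], [S → . C id], [S → .], [S → . - id -]
  [S → . C id] has the dot before C: add [C → . S -]
No further items can be added.

I₀ = { [C → . S -], [S → . - id -], [S → . C id], [S → . id C id], [S → .], [S' → . S] }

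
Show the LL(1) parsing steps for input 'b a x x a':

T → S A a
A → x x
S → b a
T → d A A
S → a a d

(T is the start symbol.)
Stack is shown with the top on the left.

Stack      Input        Action
------------------------------
T $        b a x x a $  output T → S A a
S A a $    b a x x a $  output S → b a
b a A a $  b a x x a $  match 'b'
a A a $    a x x a $    match 'a'
A a $      x x a $      output A → x x
x x a $    x x a $      match 'x'
x a $      x a $        match 'x'
a $        a $          match 'a'
$          $            accept

The string is accepted.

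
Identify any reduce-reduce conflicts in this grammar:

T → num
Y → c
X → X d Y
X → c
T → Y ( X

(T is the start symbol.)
No reduce-reduce conflicts

A reduce-reduce conflict occurs when an LR(0) state has two complete items [A → α .] and [B → β .] — both call for a reduction, and with no lookahead the parser cannot choose between them.

Augment with T' → T and build the canonical LR(0) collection (I0 = CLOSURE({[T' → . T]}), then GOTO on every symbol after a dot until no new states appear). It has 10 states:
  I0: { [T → . Y ( X], [T → . num], [T' → . T], [Y → . c] }  — shift
  I1: { [T' → T .] }  — accept
  I2: { [T → Y . ( X] }  — shift
  I3: { [Y → c .] }  — reduce
  I4: { [T → num .] }  — reduce
  I5: { [T → Y ( . X], [X → . X d Y], [X → . c] }  — shift
  I6: { [T → Y ( X .], [X → X . d Y] }  — shift, reduce
  I7: { [X → c .] }  — reduce
  I8: { [X → X d . Y], [Y → . c] }  — shift
  I9: { [X → X d Y .] }  — reduce

No state contains more than one complete item.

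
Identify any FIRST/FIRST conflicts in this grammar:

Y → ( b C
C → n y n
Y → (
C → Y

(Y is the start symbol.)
FIRST sets of the non-terminals at (or reachable through a nullable prefix from) the front of some alternative:
  FIRST(Y) = { '(' }

Productions for Y:
  Y → ( b C: FIRST = { '(' }
  Y → (: FIRST = { '(' }
Productions for C:
  C → n y n: FIRST = { 'n' }
  C → Y: FIRST = { '(' }

Conflict for Y: Y → ( b C and Y → (
  Overlap: { '(' }

Answer: Yes. Y → '(' b C / Y → '(' on { '(' }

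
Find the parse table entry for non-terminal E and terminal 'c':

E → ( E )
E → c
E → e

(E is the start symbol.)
E → c

To find M[E, 'c'], we find productions for E where 'c' is in the predict set (PREDICT(N → α) = (FIRST(α) \ {ε}) ∪ (FOLLOW(N) if α ⇒* ε)).

E → ( E ): PREDICT = { '(' }
E → c: PREDICT = { 'c' }
  'c' is in predict set, so this production goes in M[E, 'c']
E → e: PREDICT = { 'e' }

M[E, 'c'] = E → c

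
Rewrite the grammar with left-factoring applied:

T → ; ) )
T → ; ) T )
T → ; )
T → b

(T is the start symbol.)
Left-factoring transforms A → αβ₁ | αβ₂ into A → αA' and A' → β₁ | β₂
(α is the longest common prefix among the alternatives). Repeat until
no nonterminal has two alternatives with a common prefix.

Round 1: T has alternatives sharing prefix '; )'. Introduce T': T → ; ) T'
  Add: T' → )
  Add: T' → T )
  Add: T' → ε

No remaining common prefixes — done.

Resulting grammar:
T → ; ) T'
T' → )
T' → T )
T' → ε
T → b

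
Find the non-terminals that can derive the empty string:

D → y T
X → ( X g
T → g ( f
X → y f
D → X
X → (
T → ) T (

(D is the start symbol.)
None

A non-terminal is nullable if it can derive ε (the empty string): either it has an ε-production, or it has a production whose right-hand side consists entirely of nullable non-terminals.

There are no ε-productions, so no non-terminal can derive ε.
No non-terminals are nullable.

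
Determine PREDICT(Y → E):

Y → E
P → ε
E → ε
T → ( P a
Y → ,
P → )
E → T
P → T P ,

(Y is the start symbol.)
{ $, '(' }

PREDICT(Y → E) = (FIRST(RHS) \ {ε}) ∪ (FOLLOW(Y) if ε ∈ FIRST(RHS), i.e. RHS ⇒* ε)
FIRST(E) = { '(', ε }
FIRST(E) = { '(', ε }
ε ∈ FIRST(E) (the right-hand side is nullable), so add FOLLOW(Y) = { $ }
PREDICT(Y → E) = { $, '(' }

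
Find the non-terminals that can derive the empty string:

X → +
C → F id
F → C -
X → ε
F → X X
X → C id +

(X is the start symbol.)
{ 'F', 'X' }

A non-terminal is nullable if it can derive ε (the empty string): either it has an ε-production, or it has a production whose right-hand side consists entirely of nullable non-terminals.

ε-productions: X → ε
So X is immediately nullable.
F → X X: every symbol on the right is nullable, so F is nullable too.
No further non-terminal can be added: every production for the remaining non-terminals contains a terminal or a non-nullable non-terminal.
Nullable = { 'F', 'X' }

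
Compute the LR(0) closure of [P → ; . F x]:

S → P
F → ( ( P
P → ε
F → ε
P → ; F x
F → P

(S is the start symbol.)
To compute CLOSURE, for each item [A → α.Bβ] where B is a non-terminal, add [B → .γ] for all productions B → γ; repeat for the newly added items until nothing changes.

Start with: [P → ; . F x]
  [P → ; . F x] has the dot before F: add [F → . ( ( P], [F → .], [F → . P]
  [F → . P] has the dot before P: add [P → .], [P → . ; F x]
No further items can be added.

CLOSURE = { [F → . ( ( P], [F → . P], [F → .], [P → . ; F x], [P → .], [P → ; . F x] }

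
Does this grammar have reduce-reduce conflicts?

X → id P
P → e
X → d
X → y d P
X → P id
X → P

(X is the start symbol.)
A reduce-reduce conflict occurs when an LR(0) state has two complete items [A → α .] and [B → β .] — both call for a reduction, and with no lookahead the parser cannot choose between them.

Augment with X' → X and build the canonical LR(0) collection (I0 = CLOSURE({[X' → . X]}), then GOTO on every symbol after a dot until no new states appear). It has 11 states:
  I0: { [P → . e], [X → . P id], [X → . P], [X → . d], [X → . id P], [X → . y d P], [X' → . X] }  — shift
  I1: { [X → P . id], [X → P .] }  — shift, reduce
  I2: { [X' → X .] }  — accept
  I3: { [X → d .] }  — reduce
  I4: { [P → e .] }  — reduce
  I5: { [P → . e], [X → id . P] }  — shift
  I6: { [X → y . d P] }  — shift
  I7: { [P → . e], [X → y d . P] }  — shift
  I8: { [X → y d P .] }  — reduce
  I9: { [X → id P .] }  — reduce
  I10: { [X → P id .] }  — reduce

No state contains more than one complete item.

Answer: No reduce-reduce conflicts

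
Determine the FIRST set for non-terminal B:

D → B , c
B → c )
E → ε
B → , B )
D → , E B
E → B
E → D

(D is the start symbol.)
{ ',', 'c' }

From B → c ):
  - c is a terminal: add 'c' and stop
From B → , B ):
  - ',' is a terminal: add ',' and stop

Collecting: FIRST(B) = { ',', 'c' }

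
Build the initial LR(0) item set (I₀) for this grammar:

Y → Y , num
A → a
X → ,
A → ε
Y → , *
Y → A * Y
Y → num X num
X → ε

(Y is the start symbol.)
{ [A → . a], [A → .], [Y → . , *], [Y → . A * Y], [Y → . Y , num], [Y → . num X num], [Y' → . Y] }

First, augment the grammar with Y' → Y
I₀ = CLOSURE({ [Y' → . Y] }):
  [Y' → . Y] has the dot before Y: add [Y → . Y , num], [Y → . , *], [Y → . A * Y], [Y → . num X num]
  [Y → . A * Y] has the dot before A: add [A → . a], [A → .]
No further items can be added.

I₀ = { [A → . a], [A → .], [Y → . , *], [Y → . A * Y], [Y → . Y , num], [Y → . num X num], [Y' → . Y] }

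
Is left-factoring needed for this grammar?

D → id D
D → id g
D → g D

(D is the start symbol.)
Left-factoring is needed when two productions for the same non-terminal
share a common prefix on the right-hand side.

Productions for D:
  D → id D
  D → id g
  D → g D

Found common prefix 'id' in productions for D

Answer: Yes, D has productions with common prefix 'id'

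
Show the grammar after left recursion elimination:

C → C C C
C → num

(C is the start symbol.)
C → num C'
C' → C C C'
C' → ε

C is directly left-recursive. The standard transformation for
  A → A α₁ | ... | A α_m | β₁ | ... | β_n
is
  A  → β₁ A' | ... | β_n A'
  A' → α₁ A' | ... | α_m A' | ε

C → num becomes C → num C'
C → C C C becomes C' → C C C'
Add C' → ε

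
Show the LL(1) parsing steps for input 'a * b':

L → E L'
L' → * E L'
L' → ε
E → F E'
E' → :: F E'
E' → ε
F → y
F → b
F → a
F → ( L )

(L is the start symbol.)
LL(1) parsing maintains a stack (initially the start symbol over $) and the input. At each step: if the stack top is a terminal, match it against the current input token; if it is a non-terminal N, replace it with the RHS of M[N, lookahead] (the unique production whose predict set contains the lookahead).

Stack is shown with the top on the left.

Stack      Input    Action
--------------------------
L $        a * b $  output L → E L'
E L' $     a * b $  output E → F E'
F E' L' $  a * b $  output F → a
a E' L' $  a * b $  match 'a'
E' L' $    * b $    output E' → ε
L' $       * b $    output L' → * E L'
* E L' $   * b $    match '*'
E L' $     b $      output E → F E'
F E' L' $  b $      output F → b
b E' L' $  b $      match 'b'
E' L' $    $        output E' → ε
L' $       $        output L' → ε
$          $        accept

The string is accepted.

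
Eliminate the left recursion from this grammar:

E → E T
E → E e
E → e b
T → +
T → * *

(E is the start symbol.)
E → e b E'
E' → T E'
E' → e E'
E' → ε
T → +
T → * *

E is directly left-recursive. The standard transformation for
  A → A α₁ | ... | A α_m | β₁ | ... | β_n
is
  A  → β₁ A' | ... | β_n A'
  A' → α₁ A' | ... | α_m A' | ε

E → e b becomes E → e b E'
E → E T becomes E' → T E'
E → E e becomes E' → e E'
Add E' → ε

Productions for other non-terminals are unchanged:
  T → +
  T → * *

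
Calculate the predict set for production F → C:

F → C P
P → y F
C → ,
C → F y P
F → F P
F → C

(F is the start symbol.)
PREDICT(F → C) = (FIRST(RHS) \ {ε}) ∪ (FOLLOW(F) if ε ∈ FIRST(RHS), i.e. RHS ⇒* ε)
FIRST(C) = { ',' }
FIRST(C) = { ',' }
ε ∉ FIRST(C), so FOLLOW(F) is not added.
PREDICT(F → C) = { ',' }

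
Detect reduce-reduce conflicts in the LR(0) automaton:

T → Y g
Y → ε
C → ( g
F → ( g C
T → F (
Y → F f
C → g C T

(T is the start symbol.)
A reduce-reduce conflict occurs when an LR(0) state has two complete items [A → α .] and [B → β .] — both call for a reduction, and with no lookahead the parser cannot choose between them.

Augment with T' → T and build the canonical LR(0) collection (I0 = CLOSURE({[T' → . T]}), then GOTO on every symbol after a dot until no new states appear). It has 15 states:
  I0: { [F → . ( g C], [T → . F (], [T → . Y g], [T' → . T], [Y → . F f], [Y → .] }  — shift, reduce
  I1: { [F → ( . g C] }  — shift
  I2: { [T → F . (], [Y → F . f] }  — shift
  I3: { [T' → T .] }  — accept
  I4: { [T → Y . g] }  — shift
  I5: { [T → Y g .] }  — reduce
  I6: { [T → F ( .] }  — reduce
  I7: { [Y → F f .] }  — reduce
  I8: { [C → . ( g], [C → . g C T], [F → ( g . C] }  — shift
  I9: { [C → ( . g] }  — shift
  I10: { [F → ( g C .] }  — reduce
  I11: { [C → . ( g], [C → . g C T], [C → g . C T] }  — shift
  I12: { [C → g C . T], [F → . ( g C], [T → . F (], [T → . Y g], [Y → . F f], [Y → .] }  — shift, reduce
  I13: { [C → g C T .] }  — reduce
  I14: { [C → ( g .] }  — reduce

No state contains more than one complete item.

Answer: No reduce-reduce conflicts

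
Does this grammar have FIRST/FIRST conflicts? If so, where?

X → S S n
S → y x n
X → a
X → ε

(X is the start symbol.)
No FIRST/FIRST conflicts.

FIRST sets of the non-terminals at (or reachable through a nullable prefix from) the front of some alternative:
  FIRST(S) = { 'y' }

Productions for X:
  X → S S n: FIRST = { 'y' }
  X → a: FIRST = { 'a' }
  X → ε: FIRST = { ε }
S has only one production, so no FIRST/FIRST conflict is possible there.

All alternatives of each non-terminal have pairwise disjoint FIRST sets.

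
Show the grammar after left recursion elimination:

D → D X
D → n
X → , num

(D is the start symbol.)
D is directly left-recursive. The standard transformation for
  A → A α₁ | ... | A α_m | β₁ | ... | β_n
is
  A  → β₁ A' | ... | β_n A'
  A' → α₁ A' | ... | α_m A' | ε

D → n becomes D → n D'
D → D X becomes D' → X D'
Add D' → ε

Productions for other non-terminals are unchanged:
  X → , num

Resulting grammar:
D → n D'
D' → X D'
D' → ε
X → , num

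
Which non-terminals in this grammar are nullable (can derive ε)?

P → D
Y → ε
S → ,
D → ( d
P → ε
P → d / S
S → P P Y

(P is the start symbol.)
ε-productions: Y → ε, P → ε
So Y, P are immediately nullable.
S → P P Y: every symbol on the right is nullable, so S is nullable too.
No further non-terminal can be added: every production for the remaining non-terminals contains a terminal or a non-nullable non-terminal.
Nullable = { 'P', 'S', 'Y' }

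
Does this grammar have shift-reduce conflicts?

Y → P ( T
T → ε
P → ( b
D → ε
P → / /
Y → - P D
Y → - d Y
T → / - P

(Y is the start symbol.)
A shift-reduce conflict occurs when an LR(0) state has both:
  - a complete (reduce) item [A → α .] (dot at the end), and
  - a shift item [B → β . c γ] (dot before a terminal).

Augment with Y' → Y and build the canonical LR(0) collection (I0 = CLOSURE({[Y' → . Y]}), then GOTO on every symbol after a dot until no new states appear). It has 17 states:
  I0: { [P → . ( b], [P → . / /], [Y → . - P D], [Y → . - d Y], [Y → . P ( T], [Y' → . Y] }  — shift
  I1: { [P → ( . b] }  — shift
  I2: { [P → . ( b], [P → . / /], [Y → - . P D], [Y → - . d Y] }  — shift
  I3: { [P → / . /] }  — shift
  I4: { [Y → P . ( T] }  — shift
  I5: { [Y' → Y .] }  — accept
  I6: { [T → . / - P], [T → .], [Y → P ( . T] }  — shift, reduce
  I7: { [T → / . - P] }  — shift
  I8: { [Y → P ( T .] }  — reduce
  I9: { [P → . ( b], [P → . / /], [T → / - . P] }  — shift
  I10: { [T → / - P .] }  — reduce
  I11: { [P → / / .] }  — reduce
  I12: { [D → .], [Y → - P . D] }  — reduce
  I13: { [P → . ( b], [P → . / /], [Y → - d . Y], [Y → . - P D], [Y → . - d Y], [Y → . P ( T] }  — shift
  I14: { [Y → - d Y .] }  — reduce
  I15: { [Y → - P D .] }  — reduce
  I16: { [P → ( b .] }  — reduce

I6 contains reduce item [T → .] and shift item [T → . / - P] — shift-reduce conflict.

Answer: Yes — I6: [T → .] vs [T → . / - P]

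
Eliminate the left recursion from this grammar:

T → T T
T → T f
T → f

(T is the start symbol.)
T → f T'
T' → T T'
T' → f T'
T' → ε

T is directly left-recursive. The standard transformation for
  A → A α₁ | ... | A α_m | β₁ | ... | β_n
is
  A  → β₁ A' | ... | β_n A'
  A' → α₁ A' | ... | α_m A' | ε

T → f becomes T → f T'
T → T T becomes T' → T T'
T → T f becomes T' → f T'
Add T' → ε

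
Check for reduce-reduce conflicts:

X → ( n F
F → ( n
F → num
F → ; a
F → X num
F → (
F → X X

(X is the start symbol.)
No reduce-reduce conflicts

A reduce-reduce conflict occurs when an LR(0) state has two complete items [A → α .] and [B → β .] — both call for a reduction, and with no lookahead the parser cannot choose between them.

Augment with X' → X and build the canonical LR(0) collection (I0 = CLOSURE({[X' → . X]}), then GOTO on every symbol after a dot until no new states appear). It has 13 states:
  I0: { [X → . ( n F], [X' → . X] }  — shift
  I1: { [X → ( . n F] }  — shift
  I2: { [X' → X .] }  — accept
  I3: { [F → . ( n], [F → . (], [F → . ; a], [F → . X X], [F → . X num], [F → . num], [X → ( n . F], [X → . ( n F] }  — shift
  I4: { [F → ( . n], [F → ( .], [X → ( . n F] }  — shift, reduce
  I5: { [F → ; . a] }  — shift
  I6: { [X → ( n F .] }  — reduce
  I7: { [F → X . X], [F → X . num], [X → . ( n F] }  — shift
  I8: { [F → num .] }  — reduce
  I9: { [F → X X .] }  — reduce
  I10: { [F → X num .] }  — reduce
  I11: { [F → ; a .] }  — reduce
  I12: { [F → ( n .], [F → . ( n], [F → . (], [F → . ; a], [F → . X X], [F → . X num], [F → . num], [X → ( n . F], [X → . ( n F] }  — shift, reduce

No state contains more than one complete item.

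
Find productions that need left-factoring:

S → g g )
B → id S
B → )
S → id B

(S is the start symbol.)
Left-factoring is needed when two productions for the same non-terminal
share a common prefix on the right-hand side.

Productions for S:
  S → g g )
  S → id B
Productions for B:
  B → id S
  B → )

No common prefixes found.

Answer: No, left-factoring is not needed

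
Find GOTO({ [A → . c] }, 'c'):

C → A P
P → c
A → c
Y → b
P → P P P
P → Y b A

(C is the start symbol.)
GOTO(I, 'c') = CLOSURE({ [A → αX.β] : [A → α.Xβ] ∈ I, X = 'c' })

Items with dot before 'c', with the dot advanced:
  [A → . c] → [A → c .]
Closure adds nothing (no advanced item has the dot before a non-terminal).

GOTO = { [A → c .] }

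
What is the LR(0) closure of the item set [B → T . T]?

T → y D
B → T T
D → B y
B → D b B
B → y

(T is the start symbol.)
To compute CLOSURE, for each item [A → α.Bβ] where B is a non-terminal, add [B → .γ] for all productions B → γ; repeat for the newly added items until nothing changes.

Start with: [B → T . T]
  [B → T . T] has the dot before T: add [T → . y D]
No further items can be added.

CLOSURE = { [B → T . T], [T → . y D] }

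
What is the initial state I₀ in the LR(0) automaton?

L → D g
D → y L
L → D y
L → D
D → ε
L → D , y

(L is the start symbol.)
{ [D → . y L], [D → .], [L → . D , y], [L → . D g], [L → . D y], [L → . D], [L' → . L] }

First, augment the grammar with L' → L
I₀ = CLOSURE({ [L' → . L] }):
  [L' → . L] has the dot before L: add [L → . D g], [L → . D y], [L → . D], [L → . D , y]
  [L → . D g] has the dot before D: add [D → . y L], [D → .]
No further items can be added.

I₀ = { [D → . y L], [D → .], [L → . D , y], [L → . D g], [L → . D y], [L → . D], [L' → . L] }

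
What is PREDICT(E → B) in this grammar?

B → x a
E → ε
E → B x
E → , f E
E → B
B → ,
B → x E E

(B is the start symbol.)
{ ',', 'x' }

PREDICT(E → B) = (FIRST(RHS) \ {ε}) ∪ (FOLLOW(E) if ε ∈ FIRST(RHS), i.e. RHS ⇒* ε)
FIRST(B) = { ',', 'x' }
FIRST(B) = { ',', 'x' }
ε ∉ FIRST(B), so FOLLOW(E) is not added.
PREDICT(E → B) = { ',', 'x' }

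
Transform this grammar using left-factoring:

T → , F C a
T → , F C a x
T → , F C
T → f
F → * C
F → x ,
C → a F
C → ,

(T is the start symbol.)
T → , F C T'
T' → a T''
T'' → ε
T'' → x
T' → ε
T → f
F → * C
F → x ,
C → a F
C → ,

Left-factoring transforms A → αβ₁ | αβ₂ into A → αA' and A' → β₁ | β₂
(α is the longest common prefix among the alternatives). Repeat until
no nonterminal has two alternatives with a common prefix.

Round 1: T has alternatives sharing prefix ', F C'. Introduce T': T → , F C T'
  Add: T' → a
  Add: T' → a x
  Add: T' → ε

Round 2: T' has alternatives sharing prefix 'a'. Introduce T'': T' → a T''
  Add: T'' → ε
  Add: T'' → x

No remaining common prefixes — done.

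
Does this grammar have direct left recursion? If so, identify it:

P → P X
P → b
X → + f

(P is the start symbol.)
Direct left recursion occurs when N → N α for some non-terminal N (the right-hand side begins with the left-hand side itself).

P → P X: LEFT RECURSIVE (starts with P)
P → b: starts with b
X → + f: starts with '+'

The grammar has direct left recursion on: P.

Answer: Yes, P is left-recursive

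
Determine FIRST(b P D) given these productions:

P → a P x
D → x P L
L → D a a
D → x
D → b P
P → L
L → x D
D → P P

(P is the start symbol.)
To compute FIRST(b P D), process the symbols left to right:
Symbol b is a terminal. Add 'b' and stop.
FIRST(b P D) = { 'b' }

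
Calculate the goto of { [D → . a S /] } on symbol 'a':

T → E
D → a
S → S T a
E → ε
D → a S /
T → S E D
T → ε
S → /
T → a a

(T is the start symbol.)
{ [D → a . S /], [S → . /], [S → . S T a] }

GOTO(I, 'a') = CLOSURE({ [A → αX.β] : [A → α.Xβ] ∈ I, X = 'a' })

Items with dot before 'a', with the dot advanced:
  [D → . a S /] → [D → a . S /]
Closure of the advanced items:
  [D → a . S /] has the dot before S: add [S → . S T a], [S → . /]

GOTO = { [D → a . S /], [S → . /], [S → . S T a] }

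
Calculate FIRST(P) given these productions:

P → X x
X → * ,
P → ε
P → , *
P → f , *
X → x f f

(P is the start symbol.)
{ '*', ',', 'f', 'x', ε }

To compute FIRST(P), examine every production with P on the left-hand side, reading each right-hand side left to right until a non-nullable symbol is reached.

FIRST sets of the other non-terminals involved (by the same procedure, iterated to a fixed point):
  FIRST(X) = { '*', 'x' }

From P → X x:
  - X is a non-terminal: add FIRST(X) \ {ε} = { '*', 'x' }
    X is not nullable, so stop
From P → ε:
  - ε-production, so ε ∈ FIRST(P)
From P → , *:
  - ',' is a terminal: add ',' and stop
From P → f , *:
  - f is a terminal: add 'f' and stop

Collecting: FIRST(P) = { '*', ',', 'f', 'x', ε }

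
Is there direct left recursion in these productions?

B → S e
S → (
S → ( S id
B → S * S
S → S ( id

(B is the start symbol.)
Direct left recursion occurs when N → N α for some non-terminal N (the right-hand side begins with the left-hand side itself).

B → S e: starts with S
S → (: starts with '('
S → ( S id: starts with '('
B → S * S: starts with S
S → S ( id: LEFT RECURSIVE (starts with S)

The grammar has direct left recursion on: S.

Answer: Yes, S is left-recursive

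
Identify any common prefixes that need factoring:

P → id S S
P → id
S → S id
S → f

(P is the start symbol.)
Left-factoring is needed when two productions for the same non-terminal
share a common prefix on the right-hand side.

Productions for P:
  P → id S S
  P → id
Productions for S:
  S → S id
  S → f

Found common prefix 'id' in productions for P

Answer: Yes, P has productions with common prefix 'id'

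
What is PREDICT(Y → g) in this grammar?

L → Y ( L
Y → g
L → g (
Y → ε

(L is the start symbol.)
PREDICT(Y → g) = (FIRST(RHS) \ {ε}) ∪ (FOLLOW(Y) if ε ∈ FIRST(RHS), i.e. RHS ⇒* ε)
FIRST(g) = { 'g' }
ε ∉ FIRST(g), so FOLLOW(Y) is not added.
PREDICT(Y → g) = { 'g' }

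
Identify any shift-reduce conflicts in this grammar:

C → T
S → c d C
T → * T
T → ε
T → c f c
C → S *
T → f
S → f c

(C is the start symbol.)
Yes — I0: [T → .] vs [S → . c d C]; I1: [T → .] vs [T → . * T]; I6: [T → f .] vs [S → f . c]; I8: [T → .] vs [S → . c d C]

Augment with C' → C and build the canonical LR(0) collection (I0 = CLOSURE({[C' → . C]}), then GOTO on every symbol after a dot until no new states appear). It has 16 states:
  I0: { [C → . S *], [C → . T], [C' → . C], [S → . c d C], [S → . f c], [T → . * T], [T → . c f c], [T → . f], [T → .] }  — shift, reduce
  I1: { [T → * . T], [T → . * T], [T → . c f c], [T → . f], [T → .] }  — shift, reduce
  I2: { [C' → C .] }  — accept
  I3: { [C → S . *] }  — shift
  I4: { [C → T .] }  — reduce
  I5: { [S → c . d C], [T → c . f c] }  — shift
  I6: { [S → f . c], [T → f .] }  — shift, reduce
  I7: { [S → f c .] }  — reduce
  I8: { [C → . S *], [C → . T], [S → . c d C], [S → . f c], [S → c d . C], [T → . * T], [T → . c f c], [T → . f], [T → .] }  — shift, reduce
  I9: { [T → c f . c] }  — shift
  I10: { [T → c f c .] }  — reduce
  I11: { [S → c d C .] }  — reduce
  I12: { [C → S * .] }  — reduce
  I13: { [T → * T .] }  — reduce
  I14: { [T → c . f c] }  — shift
  I15: { [T → f .] }  — reduce

I0 contains reduce item [T → .] and shift items [S → . c d C], [S → . f c], [T → . * T], [T → . c f c], [T → . f] — shift-reduce conflict.
I1 contains reduce item [T → .] and shift items [T → . * T], [T → . c f c], [T → . f] — shift-reduce conflict.
I6 contains reduce item [T → f .] and shift item [S → f . c] — shift-reduce conflict.
I8 contains reduce item [T → .] and shift items [S → . c d C], [S → . f c], [T → . * T], [T → . c f c], [T → . f] — shift-reduce conflict.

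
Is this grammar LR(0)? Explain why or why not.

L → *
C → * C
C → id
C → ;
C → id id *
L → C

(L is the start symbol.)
No. Shift-reduce conflict between [L → * .] and [C → . * C]

Augment with L' → L and build the canonical LR(0) collection (I0 = CLOSURE({[L' → . L]}), then GOTO on every symbol after a dot until no new states appear). It has 10 states:
  I0: { [C → . * C], [C → . ;], [C → . id id *], [C → . id], [L → . *], [L → . C], [L' → . L] }  — shift
  I1: { [C → * . C], [C → . * C], [C → . ;], [C → . id id *], [C → . id], [L → * .] }  — shift, reduce
  I2: { [C → ; .] }  — reduce
  I3: { [L → C .] }  — reduce
  I4: { [L' → L .] }  — accept
  I5: { [C → id . id *], [C → id .] }  — shift, reduce
  I6: { [C → id id . *] }  — shift
  I7: { [C → id id * .] }  — reduce
  I8: { [C → * . C], [C → . * C], [C → . ;], [C → . id id *], [C → . id] }  — shift
  I9: { [C → * C .] }  — reduce

Conflict in state I1:
  Shift-reduce conflict between [L → * .] and [C → . * C]
So the grammar is NOT LR(0).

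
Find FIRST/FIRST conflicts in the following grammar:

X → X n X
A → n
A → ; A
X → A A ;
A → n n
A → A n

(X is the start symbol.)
A FIRST/FIRST conflict occurs when two productions N → α and N → β for the same non-terminal have FIRST(α) ∩ FIRST(β) ≠ ∅ (with ε ∈ FIRST of a nullable right-hand side, so two nullable alternatives also conflict).

FIRST sets of the non-terminals at (or reachable through a nullable prefix from) the front of some alternative:
  FIRST(X) = { ';', 'n' }
  FIRST(A) = { ';', 'n' }

Productions for X:
  X → X n X: FIRST = { ';', 'n' }
  X → A A ;: FIRST = { ';', 'n' }
Productions for A:
  A → n: FIRST = { 'n' }
  A → ; A: FIRST = { ';' }
  A → n n: FIRST = { 'n' }
  A → A n: FIRST = { ';', 'n' }

Conflict for X: X → X n X and X → A A ;
  Overlap: { ';', 'n' }
Conflict for A: A → n and A → n n
  Overlap: { 'n' }
Conflict for A: A → n and A → A n
  Overlap: { 'n' }
Conflict for A: A → ; A and A → A n
  Overlap: { ';' }
Conflict for A: A → n n and A → A n
  Overlap: { 'n' }

Answer: Yes. X → X n X / X → A A ';' on { ';', 'n' }; A → n / A → n n on { 'n' }; A → n / A → A n on { 'n' }; A → ';' A / A → A n on { ';' }; A → n n / A → A n on { 'n' }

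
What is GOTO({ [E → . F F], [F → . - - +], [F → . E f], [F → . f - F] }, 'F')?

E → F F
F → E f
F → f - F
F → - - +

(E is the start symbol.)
GOTO(I, 'F') = CLOSURE({ [A → αX.β] : [A → α.Xβ] ∈ I, X = 'F' })

Items with dot before 'F', with the dot advanced:
  [E → . F F] → [E → F . F]
Closure of the advanced items:
  [E → F . F] has the dot before F: add [F → . E f], [F → . f - F], [F → . - - +]
  [F → . E f] has the dot before E: add [E → . F F]

GOTO = { [E → . F F], [E → F . F], [F → . - - +], [F → . E f], [F → . f - F] }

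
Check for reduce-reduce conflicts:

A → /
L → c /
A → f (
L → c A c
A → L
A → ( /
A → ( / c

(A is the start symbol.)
Augment with A' → A and build the canonical LR(0) collection (I0 = CLOSURE({[A' → . A]}), then GOTO on every symbol after a dot until no new states appear). It has 13 states:
  I0: { [A → . ( / c], [A → . ( /], [A → . /], [A → . L], [A → . f (], [A' → . A], [L → . c /], [L → . c A c] }  — shift
  I1: { [A → ( . / c], [A → ( . /] }  — shift
  I2: { [A → / .] }  — reduce
  I3: { [A' → A .] }  — accept
  I4: { [A → L .] }  — reduce
  I5: { [A → . ( / c], [A → . ( /], [A → . /], [A → . L], [A → . f (], [L → . c /], [L → . c A c], [L → c . /], [L → c . A c] }  — shift
  I6: { [A → f . (] }  — shift
  I7: { [A → f ( .] }  — reduce
  I8: { [A → / .], [L → c / .] }  — 2 reduces
  I9: { [L → c A . c] }  — shift
  I10: { [L → c A c .] }  — reduce
  I11: { [A → ( / . c], [A → ( / .] }  — shift, reduce
  I12: { [A → ( / c .] }  — reduce

I8 contains complete items [A → / .], [L → c / .] — reduce-reduce conflict.

Answer: Yes — I8: [A → / .] vs [L → c / .]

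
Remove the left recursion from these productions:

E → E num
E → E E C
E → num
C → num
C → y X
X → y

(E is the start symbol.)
E is directly left-recursive. The standard transformation for
  A → A α₁ | ... | A α_m | β₁ | ... | β_n
is
  A  → β₁ A' | ... | β_n A'
  A' → α₁ A' | ... | α_m A' | ε

E → num becomes E → num E'
E → E num becomes E' → num E'
E → E E C becomes E' → E C E'
Add E' → ε

Productions for other non-terminals are unchanged:
  C → num
  C → y X
  X → y

Resulting grammar:
E → num E'
E' → num E'
E' → E C E'
E' → ε
C → num
C → y X
X → y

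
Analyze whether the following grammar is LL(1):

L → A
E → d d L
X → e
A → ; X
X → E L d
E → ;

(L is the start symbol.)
A grammar is LL(1) if for each non-terminal N with multiple productions, the predict sets of those productions are pairwise disjoint, where PREDICT(N → α) = (FIRST(α) \ {ε}) ∪ (FOLLOW(N) if α ⇒* ε).

Relevant sets:
  FIRST(E) = { ';', 'd' }

For E:
  PREDICT(E → d d L) = { 'd' }
  PREDICT(E → ';') = { ';' }
For X:
  PREDICT(X → e) = { 'e' }
  PREDICT(X → E L d) = { ';', 'd' }
L, A have a single production, so nothing to check there.

All predict sets are disjoint. The grammar IS LL(1).

Answer: Yes, the grammar is LL(1).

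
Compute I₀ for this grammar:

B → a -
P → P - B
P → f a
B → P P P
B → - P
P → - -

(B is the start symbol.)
First, augment the grammar with B' → B
I₀ = CLOSURE({ [B' → . B] }):
  [B' → . B] has the dot before B: add [B → . a -], [B → . P P P], [B → . - P]
  [B → . P P P] has the dot before P: add [P → . P - B], [P → . f a], [P → . - -]
No further items can be added.

I₀ = { [B → . - P], [B → . P P P], [B → . a -], [B' → . B], [P → . - -], [P → . P - B], [P → . f a] }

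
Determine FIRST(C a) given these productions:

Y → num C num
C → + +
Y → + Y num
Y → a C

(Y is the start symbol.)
{ '+' }

FIRST sets of the non-terminals involved (from the grammar, by fixed-point iteration):
  FIRST(C) = { '+' }

To compute FIRST(C a), process the symbols left to right:
Symbol C is a non-terminal. Add FIRST(C) \ {ε} = { '+' }
C is not nullable (ε ∉ FIRST(C)), so stop here.
FIRST(C a) = { '+' }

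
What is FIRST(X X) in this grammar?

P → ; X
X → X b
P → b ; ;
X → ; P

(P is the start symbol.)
FIRST sets of the non-terminals involved (from the grammar, by fixed-point iteration):
  FIRST(X) = { ';' }

To compute FIRST(X X), process the symbols left to right:
Symbol X is a non-terminal. Add FIRST(X) \ {ε} = { ';' }
X is not nullable (ε ∉ FIRST(X)), so stop here.
FIRST(X X) = { ';' }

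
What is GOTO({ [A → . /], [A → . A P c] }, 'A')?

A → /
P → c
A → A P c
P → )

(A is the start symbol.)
{ [A → A . P c], [P → . )], [P → . c] }

GOTO(I, 'A') = CLOSURE({ [A → αX.β] : [A → α.Xβ] ∈ I, X = 'A' })

Items with dot before 'A', with the dot advanced:
  [A → . A P c] → [A → A . P c]
Closure of the advanced items:
  [A → A . P c] has the dot before P: add [P → . c], [P → . )]

GOTO = { [A → A . P c], [P → . )], [P → . c] }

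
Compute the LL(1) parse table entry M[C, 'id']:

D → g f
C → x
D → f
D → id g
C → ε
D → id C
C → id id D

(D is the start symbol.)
C → id id D

To find M[C, 'id'], we find productions for C where 'id' is in the predict set (PREDICT(N → α) = (FIRST(α) \ {ε}) ∪ (FOLLOW(N) if α ⇒* ε)).

Relevant sets:
  FOLLOW(C) = { $ }

C → x: PREDICT = { 'x' }
C → ε: PREDICT = { $ }
C → id id D: PREDICT = { 'id' }
  'id' is in predict set, so this production goes in M[C, 'id']

M[C, 'id'] = C → id id D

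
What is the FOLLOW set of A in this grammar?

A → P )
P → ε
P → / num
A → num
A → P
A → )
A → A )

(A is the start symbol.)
{ $, ')' }

A is the start symbol, so $ ∈ FOLLOW(A).
In A → A ): A is followed by ')', add FIRST(')') \ {ε} = { ')' }

Taking the union: FOLLOW(A) = { $, ')' }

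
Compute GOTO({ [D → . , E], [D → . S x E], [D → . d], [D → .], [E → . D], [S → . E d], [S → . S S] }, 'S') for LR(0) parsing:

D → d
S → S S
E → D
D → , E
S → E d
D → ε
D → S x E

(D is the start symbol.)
GOTO(I, 'S') = CLOSURE({ [A → αX.β] : [A → α.Xβ] ∈ I, X = 'S' })

Items with dot before 'S', with the dot advanced:
  [D → . S x E] → [D → S . x E]
  [S → . S S] → [S → S . S]
Closure of the advanced items:
  [S → S . S] has the dot before S: add [S → . S S], [S → . E d]
  [S → . E d] has the dot before E: add [E → . D]
  [E → . D] has the dot before D: add [D → . d], [D → . , E], [D → .], [D → . S x E]

GOTO = { [D → . , E], [D → . S x E], [D → . d], [D → .], [D → S . x E], [E → . D], [S → . E d], [S → . S S], [S → S . S] }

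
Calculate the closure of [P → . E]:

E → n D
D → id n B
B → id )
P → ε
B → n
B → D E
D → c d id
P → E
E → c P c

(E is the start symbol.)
To compute CLOSURE, for each item [A → α.Bβ] where B is a non-terminal, add [B → .γ] for all productions B → γ; repeat for the newly added items until nothing changes.

Start with: [P → . E]
  [P → . E] has the dot before E: add [E → . n D], [E → . c P c]
No further items can be added.

CLOSURE = { [E → . c P c], [E → . n D], [P → . E] }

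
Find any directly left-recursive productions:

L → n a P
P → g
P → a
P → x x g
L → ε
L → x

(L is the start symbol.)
Direct left recursion occurs when N → N α for some non-terminal N (the right-hand side begins with the left-hand side itself).

L → n a P: starts with n
P → g: starts with g
P → a: starts with a
P → x x g: starts with x
L → ε: starts with ε
L → x: starts with x

No direct left recursion found.

Answer: No direct left recursion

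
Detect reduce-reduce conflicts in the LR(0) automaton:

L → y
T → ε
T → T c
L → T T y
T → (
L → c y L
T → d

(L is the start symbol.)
No reduce-reduce conflicts

A reduce-reduce conflict occurs when an LR(0) state has two complete items [A → α .] and [B → β .] — both call for a reduction, and with no lookahead the parser cannot choose between them.

Augment with L' → L and build the canonical LR(0) collection (I0 = CLOSURE({[L' → . L]}), then GOTO on every symbol after a dot until no new states appear). It has 12 states:
  I0: { [L → . T T y], [L → . c y L], [L → . y], [L' → . L], [T → . (], [T → . T c], [T → . d], [T → .] }  — shift, reduce
  I1: { [T → ( .] }  — reduce
  I2: { [L' → L .] }  — accept
  I3: { [L → T . T y], [T → . (], [T → . T c], [T → . d], [T → .], [T → T . c] }  — shift, reduce
  I4: { [L → c . y L] }  — shift
  I5: { [T → d .] }  — reduce
  I6: { [L → y .] }  — reduce
  I7: { [L → . T T y], [L → . c y L], [L → . y], [L → c y . L], [T → . (], [T → . T c], [T → . d], [T → .] }  — shift, reduce
  I8: { [L → c y L .] }  — reduce
  I9: { [L → T T . y], [T → T . c] }  — shift
  I10: { [T → T c .] }  — reduce
  I11: { [L → T T y .] }  — reduce

No state contains more than one complete item.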